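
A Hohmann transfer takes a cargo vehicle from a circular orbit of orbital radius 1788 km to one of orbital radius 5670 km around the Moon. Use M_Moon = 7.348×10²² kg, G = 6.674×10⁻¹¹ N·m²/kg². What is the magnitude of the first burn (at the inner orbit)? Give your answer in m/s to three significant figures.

Δv ≈ 386 m/s

μ = GM = 6.674×10⁻¹¹ × 7.348×10²² = 4.904×10¹² m³/s².
r₁ = 1788 km = 1.788×10⁶ m.
r₂ = 5670 km = 5.670×10⁶ m.
Transfer ellipse a_t = (r₁ + r₂)/2 = 3.729×10⁶ m.
At r₁: circular v_c1 = √(μ/r₁) = 1656 m/s; transfer-perilune v_p = √[μ(2/r₁ − 1/a_t)] = 2042 m/s.
Δv₁ = v_p − v_c1 = 386.0 m/s.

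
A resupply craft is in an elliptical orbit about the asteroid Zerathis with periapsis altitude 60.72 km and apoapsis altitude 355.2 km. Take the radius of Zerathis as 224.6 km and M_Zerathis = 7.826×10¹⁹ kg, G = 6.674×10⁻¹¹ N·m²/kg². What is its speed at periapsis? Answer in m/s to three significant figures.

v ≈ 157 m/s

μ = GM = 6.674×10⁻¹¹ × 7.826×10¹⁹ = 5.223×10⁹ m³/s².
r_p = 224.6 + 60.72 = 285.32 km = 2.8532×10⁵ m.
r_a = 224.6 + 355.2 = 579.80 km = 5.7980×10⁵ m.
Semi-major axis a = (r_p + r_a)/2 = 432.56 km = 4.326×10⁵ m.
Vis-viva: v² = μ(2/r − 1/a) = 5.223×10⁹ × (7.010×10⁻⁶ − 2.312×10⁻⁶) = 2.454×10⁴ m²/s².
v = 156.6 m/s.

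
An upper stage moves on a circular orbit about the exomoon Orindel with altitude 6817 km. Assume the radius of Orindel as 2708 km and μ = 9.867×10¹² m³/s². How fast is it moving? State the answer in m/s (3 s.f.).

v ≈ 1020 m/s

r = 2708 + 6817 = 9525.0 km = 9.5250×10⁶ m.
For a circular orbit v = √(μ/r) = √(9.867×10¹² / 9.525×10⁶) = √(1.036×10⁶) = 1018 m/s.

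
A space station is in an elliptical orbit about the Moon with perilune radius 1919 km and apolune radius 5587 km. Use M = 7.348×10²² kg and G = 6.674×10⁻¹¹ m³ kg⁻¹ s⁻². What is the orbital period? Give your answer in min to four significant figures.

μ = GM = 6.674×10⁻¹¹ × 7.348×10²² = 4.904×10¹² m³/s².
Semi-major axis a = (r_p + r_a)/2 = (1919.0 + 5587.0)/2 = 3753.0 km = 3.753×10⁶ m.
By Kepler's third law T = 2π√(a³/μ) = 2π × 3.283×10³ = 2.063×10⁴ s.
= 343.8 min.

T ≈ 343.8 min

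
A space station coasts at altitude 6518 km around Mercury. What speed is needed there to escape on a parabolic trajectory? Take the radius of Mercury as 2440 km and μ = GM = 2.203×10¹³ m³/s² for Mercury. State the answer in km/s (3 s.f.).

r = 2440 + 6518 = 8958.0 km = 8.9580×10⁶ m.
Escape speed v_esc = √(2μ/r) = √(2 × 2.203×10¹³ / 8.958×10⁶) = √(4.919×10⁶) = 2218 m/s.
= 2.218 km/s.

v_esc ≈ 2.22 km/s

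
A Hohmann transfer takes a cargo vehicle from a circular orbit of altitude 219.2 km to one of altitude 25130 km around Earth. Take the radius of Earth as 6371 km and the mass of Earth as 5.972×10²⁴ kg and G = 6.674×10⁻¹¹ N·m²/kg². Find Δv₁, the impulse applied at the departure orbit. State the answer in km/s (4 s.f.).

μ = GM = 6.674×10⁻¹¹ × 5.972×10²⁴ = 3.986×10¹⁴ m³/s².
r₁ = 6371 + 219.2 = 6590.2 km = 6.5902×10⁶ m.
r₂ = 6371 + 25130 = 31501 km = 3.1501×10⁷ m.
Transfer ellipse a_t = (r₁ + r₂)/2 = 1.905×10⁷ m.
At r₁: circular v_c1 = √(μ/r₁) = 7777 m/s; transfer-perigee v_p = √[μ(2/r₁ − 1/a_t)] = 10000 m/s.
Δv₁ = v_p − v_c1 = 2225 m/s.
= 2.225 km/s.

Δv ≈ 2.225 km/s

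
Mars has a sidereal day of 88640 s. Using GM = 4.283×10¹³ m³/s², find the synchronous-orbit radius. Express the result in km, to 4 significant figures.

r_sync ≈ 20430 km

A synchronous orbit has period T, so by Kepler's third law a = (μT²/4π²)^(1/3).
μT²/4π² = 4.283×10¹³ × (8.864×10⁴)² / 39.48 = 8.524×10²¹ m³.
a = 2.043×10⁷ m = 20428 km.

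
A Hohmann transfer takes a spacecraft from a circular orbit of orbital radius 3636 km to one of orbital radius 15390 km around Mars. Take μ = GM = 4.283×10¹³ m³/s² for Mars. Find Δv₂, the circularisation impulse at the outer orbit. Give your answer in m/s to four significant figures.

Δv ≈ 636.9 m/s

r₁ = 3636 km = 3.636×10⁶ m.
r₂ = 15390 km = 1.539×10⁷ m.
Transfer ellipse a_t = (r₁ + r₂)/2 = 9.513×10⁶ m.
At r₁: circular v_c1 = √(μ/r₁) = 3432 m/s; transfer-periapsis v_p = √[μ(2/r₁ − 1/a_t)] = 4365 m/s.
At r₂: circular v_c2 = √(μ/r₂) = 1668 m/s; transfer-apoapsis v_a = √[μ(2/r₂ − 1/a_t)] = 1031 m/s.
Δv₂ = v_c2 − v_a = 636.9 m/s.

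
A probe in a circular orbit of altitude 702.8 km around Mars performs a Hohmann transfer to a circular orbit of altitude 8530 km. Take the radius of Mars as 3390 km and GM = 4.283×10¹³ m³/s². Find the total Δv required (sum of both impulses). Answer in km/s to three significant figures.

r₁ = 3390 + 702.8 = 4092.8 km = 4.0928×10⁶ m.
r₂ = 3390 + 8530 = 11920 km = 1.1920×10⁷ m.
Transfer ellipse a_t = (r₁ + r₂)/2 = 8.006×10⁶ m.
At r₁: circular v_c1 = √(μ/r₁) = 3235 m/s; transfer-periapsis v_p = √[μ(2/r₁ − 1/a_t)] = 3947 m/s.
Δv₁ = v_p − v_c1 = 712.2 m/s.
At r₂: circular v_c2 = √(μ/r₂) = 1896 m/s; transfer-apoapsis v_a = √[μ(2/r₂ − 1/a_t)] = 1355 m/s.
Δv₂ = v_c2 − v_a = 540.3 m/s.
Total Δv = Δv₁ + Δv₂ = 1253 m/s = 1.253 km/s.

Δv_total ≈ 1.25 km/s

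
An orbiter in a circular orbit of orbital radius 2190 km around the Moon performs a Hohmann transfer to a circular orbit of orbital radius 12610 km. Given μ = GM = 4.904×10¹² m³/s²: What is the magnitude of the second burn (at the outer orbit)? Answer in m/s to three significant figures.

Δv ≈ 284 m/s

r₁ = 2190 km = 2.190×10⁶ m.
r₂ = 12610 km = 1.261×10⁷ m.
Transfer ellipse a_t = (r₁ + r₂)/2 = 7.400×10⁶ m.
At r₁: circular v_c1 = √(μ/r₁) = 1496 m/s; transfer-perilune v_p = √[μ(2/r₁ − 1/a_t)] = 1953 m/s.
At r₂: circular v_c2 = √(μ/r₂) = 623.6 m/s; transfer-apolune v_a = √[μ(2/r₂ − 1/a_t)] = 339.3 m/s.
Δv₂ = v_c2 − v_a = 284.4 m/s.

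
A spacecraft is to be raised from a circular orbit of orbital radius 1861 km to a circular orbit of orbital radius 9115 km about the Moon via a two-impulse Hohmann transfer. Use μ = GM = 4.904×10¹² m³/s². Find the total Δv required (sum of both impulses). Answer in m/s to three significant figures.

Δv_total ≈ 775 m/s

r₁ = 1861 km = 1.861×10⁶ m.
r₂ = 9115 km = 9.115×10⁶ m.
Transfer ellipse a_t = (r₁ + r₂)/2 = 5.488×10⁶ m.
At r₁: circular v_c1 = √(μ/r₁) = 1623 m/s; transfer-perilune v_p = √[μ(2/r₁ − 1/a_t)] = 2092 m/s.
Δv₁ = v_p − v_c1 = 468.7 m/s.
At r₂: circular v_c2 = √(μ/r₂) = 733.5 m/s; transfer-apolune v_a = √[μ(2/r₂ − 1/a_t)] = 427.1 m/s.
Δv₂ = v_c2 − v_a = 306.4 m/s.
Total Δv = Δv₁ + Δv₂ = 775.1 m/s.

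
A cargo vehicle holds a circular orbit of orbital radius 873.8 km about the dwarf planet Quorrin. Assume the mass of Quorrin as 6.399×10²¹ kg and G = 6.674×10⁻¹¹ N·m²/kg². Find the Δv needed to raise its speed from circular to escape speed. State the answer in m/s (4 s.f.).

Δv ≈ 289.6 m/s

μ = GM = 6.674×10⁻¹¹ × 6.399×10²¹ = 4.271×10¹¹ m³/s².
r = 873.8 km = 8.738×10⁵ m.
Circular speed v_c = √(μ/r) = 699.1 m/s.
Escape speed v_esc = √(2μ/r) = √2 × v_c = 988.7 m/s.
Δv = v_esc − v_c = 289.6 m/s.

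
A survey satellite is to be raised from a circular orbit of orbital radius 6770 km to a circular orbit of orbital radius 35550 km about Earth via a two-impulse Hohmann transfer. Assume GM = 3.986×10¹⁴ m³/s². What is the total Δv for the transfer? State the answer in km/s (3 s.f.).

r₁ = 6770 km = 6.770×10⁶ m.
r₂ = 35550 km = 3.555×10⁷ m.
Transfer ellipse a_t = (r₁ + r₂)/2 = 2.116×10⁷ m.
At r₁: circular v_c1 = √(μ/r₁) = 7673 m/s; transfer-perigee v_p = √[μ(2/r₁ − 1/a_t)] = 9946 m/s.
Δv₁ = v_p − v_c1 = 2273 m/s.
At r₂: circular v_c2 = √(μ/r₂) = 3348 m/s; transfer-apogee v_a = √[μ(2/r₂ − 1/a_t)] = 1894 m/s.
Δv₂ = v_c2 − v_a = 1454 m/s.
Total Δv = Δv₁ + Δv₂ = 3727 m/s = 3.727 km/s.

Δv_total ≈ 3.73 km/s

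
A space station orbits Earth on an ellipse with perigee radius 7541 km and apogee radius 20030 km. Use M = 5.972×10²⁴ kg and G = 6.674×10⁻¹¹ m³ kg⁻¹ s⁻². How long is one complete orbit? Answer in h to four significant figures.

μ = GM = 6.674×10⁻¹¹ × 5.972×10²⁴ = 3.986×10¹⁴ m³/s².
Semi-major axis a = (r_p + r_a)/2 = (7541.0 + 20030)/2 = 13786 km = 1.379×10⁷ m.
By Kepler's third law T = 2π√(a³/μ) = 2π × 2.564×10³ = 1.611×10⁴ s.
= 4.475 h.

T ≈ 4.475 h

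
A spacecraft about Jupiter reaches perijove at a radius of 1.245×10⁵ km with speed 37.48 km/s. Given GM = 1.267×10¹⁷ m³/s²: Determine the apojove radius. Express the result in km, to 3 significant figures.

r_p = 1.245×10⁸ m.
Specific energy ε = v²/2 − μ/r = -3.153×10⁸ J/kg, so a = −μ/(2ε) = 2.009×10⁸ m.
The apsides satisfy r_p + r_a = 2a, so the apojove radius is 2a − r_p = 2.773×10⁸ m = 2.7735×10⁵ km.

apojove radius ≈ 2.77×10⁵ km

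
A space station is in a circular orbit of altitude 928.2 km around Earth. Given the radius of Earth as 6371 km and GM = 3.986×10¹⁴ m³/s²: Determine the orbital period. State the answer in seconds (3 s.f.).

T ≈ 6210 seconds

r = 6371 + 928.2 = 7299.2 km = 7.2992×10⁶ m.
Kepler's third law: T = 2π√(r³/μ) = 2π√((7.299×10⁶)³ / 3.986×10¹⁴).
r³/μ = 9.756×10⁵ s², so T = 2π × 9.877×10² = 6.206×10³ s.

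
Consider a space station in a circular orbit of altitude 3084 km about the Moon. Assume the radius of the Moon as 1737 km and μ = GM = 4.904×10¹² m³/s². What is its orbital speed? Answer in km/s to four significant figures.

v ≈ 1.009 km/s

r = 1737 + 3084 = 4821.0 km = 4.8210×10⁶ m.
For a circular orbit v = √(μ/r) = √(4.904×10¹² / 4.821×10⁶) = √(1.017×10⁶) = 1009 m/s.
That is 1.009 km/s.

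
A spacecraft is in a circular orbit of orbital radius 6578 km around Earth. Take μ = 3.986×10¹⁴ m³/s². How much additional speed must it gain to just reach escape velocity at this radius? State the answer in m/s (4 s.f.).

r = 6578 km = 6.578×10⁶ m.
Circular speed v_c = √(μ/r) = 7784 m/s.
Escape speed v_esc = √(2μ/r) = √2 × v_c = 11010 m/s.
Δv = v_esc − v_c = 3224 m/s.

Δv ≈ 3224 m/s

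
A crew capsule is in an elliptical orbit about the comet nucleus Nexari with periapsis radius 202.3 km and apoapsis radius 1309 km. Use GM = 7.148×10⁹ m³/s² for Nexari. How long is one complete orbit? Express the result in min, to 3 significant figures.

Semi-major axis a = (r_p + r_a)/2 = (202.30 + 1309.0)/2 = 755.65 km = 7.556×10⁵ m.
By Kepler's third law T = 2π√(a³/μ) = 2π × 7.769×10³ = 4.882×10⁴ s.
= 813.6 min.

T ≈ 814 min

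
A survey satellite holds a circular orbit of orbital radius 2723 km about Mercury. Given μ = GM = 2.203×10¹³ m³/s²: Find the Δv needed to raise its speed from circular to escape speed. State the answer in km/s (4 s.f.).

Δv ≈ 1.178 km/s

r = 2723 km = 2.723×10⁶ m.
Circular speed v_c = √(μ/r) = 2844 m/s.
Escape speed v_esc = √(2μ/r) = √2 × v_c = 4023 m/s.
Δv = v_esc − v_c = 1178 m/s = 1.178 km/s.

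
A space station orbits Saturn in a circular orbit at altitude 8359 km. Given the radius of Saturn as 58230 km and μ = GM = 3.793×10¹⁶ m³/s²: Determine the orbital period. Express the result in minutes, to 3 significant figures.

r = 58230 + 8359 = 66589 km = 6.6589×10⁷ m.
Kepler's third law: T = 2π√(r³/μ) = 2π√((6.659×10⁷)³ / 3.793×10¹⁶).
r³/μ = 7.784×10⁶ s², so T = 2π × 2.790×10³ = 1.753×10⁴ s.
Converting: 1.753×10⁴ s ÷ 60.00 = 292.2 minutes.

T ≈ 292 minutes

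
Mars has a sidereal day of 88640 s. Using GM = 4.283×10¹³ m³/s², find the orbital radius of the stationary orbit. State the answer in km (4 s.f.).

r_sync ≈ 20430 km

A synchronous orbit has period T, so by Kepler's third law a = (μT²/4π²)^(1/3).
μT²/4π² = 4.283×10¹³ × (8.864×10⁴)² / 39.48 = 8.524×10²¹ m³.
a = 2.043×10⁷ m = 20428 km.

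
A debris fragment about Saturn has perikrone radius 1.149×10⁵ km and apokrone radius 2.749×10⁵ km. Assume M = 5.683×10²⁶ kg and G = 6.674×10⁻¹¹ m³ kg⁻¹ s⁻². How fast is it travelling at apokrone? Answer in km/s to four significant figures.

v ≈ 9.019 km/s

μ = GM = 6.674×10⁻¹¹ × 5.683×10²⁶ = 3.793×10¹⁶ m³/s².
Semi-major axis a = (r_p + r_a)/2 = 1.9490×10⁵ km = 1.949×10⁸ m.
Vis-viva: v² = μ(2/r − 1/a) = 3.793×10¹⁶ × (7.275×10⁻⁹ − 5.131×10⁻⁹) = 8.134×10⁷ m²/s².
v = 9019 m/s = 9.019 km/s.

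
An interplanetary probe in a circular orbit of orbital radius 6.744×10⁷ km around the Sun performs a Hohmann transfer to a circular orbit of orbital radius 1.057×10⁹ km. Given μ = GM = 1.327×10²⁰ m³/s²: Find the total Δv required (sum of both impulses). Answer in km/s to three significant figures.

Δv_total ≈ 23.8 km/s

r₁ = 6.744×10⁷ km = 6.744×10¹⁰ m.
r₂ = 1.057×10⁹ km = 1.057×10¹² m.
Transfer ellipse a_t = (r₁ + r₂)/2 = 5.622×10¹¹ m.
At r₁: circular v_c1 = √(μ/r₁) = 44360 m/s; transfer-perihelion v_p = √[μ(2/r₁ − 1/a_t)] = 60820 m/s.
Δv₁ = v_p − v_c1 = 16460 m/s.
At r₂: circular v_c2 = √(μ/r₂) = 11200 m/s; transfer-aphelion v_a = √[μ(2/r₂ − 1/a_t)] = 3881 m/s.
Δv₂ = v_c2 − v_a = 7324 m/s.
Total Δv = Δv₁ + Δv₂ = 23790 m/s = 23.79 km/s.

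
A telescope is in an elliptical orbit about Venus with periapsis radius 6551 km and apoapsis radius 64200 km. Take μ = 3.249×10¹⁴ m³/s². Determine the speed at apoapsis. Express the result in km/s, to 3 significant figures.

Semi-major axis a = (r_p + r_a)/2 = 35376 km = 3.538×10⁷ m.
Vis-viva: v² = μ(2/r − 1/a) = 3.249×10¹⁴ × (3.115×10⁻⁸ − 2.827×10⁻⁸) = 9.372×10⁵ m²/s².
v = 968.1 m/s = 0.9681 km/s.

v ≈ 0.968 km/s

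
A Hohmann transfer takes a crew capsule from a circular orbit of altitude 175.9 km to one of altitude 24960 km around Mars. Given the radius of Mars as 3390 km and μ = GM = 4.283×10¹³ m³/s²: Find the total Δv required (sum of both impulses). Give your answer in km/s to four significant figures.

r₁ = 3390 + 175.9 = 3565.9 km = 3.5659×10⁶ m.
r₂ = 3390 + 24960 = 28350 km = 2.8350×10⁷ m.
Transfer ellipse a_t = (r₁ + r₂)/2 = 1.596×10⁷ m.
At r₁: circular v_c1 = √(μ/r₁) = 3466 m/s; transfer-periapsis v_p = √[μ(2/r₁ − 1/a_t)] = 4619 m/s.
Δv₁ = v_p − v_c1 = 1154 m/s.
At r₂: circular v_c2 = √(μ/r₂) = 1229 m/s; transfer-apoapsis v_a = √[μ(2/r₂ − 1/a_t)] = 581.0 m/s.
Δv₂ = v_c2 − v_a = 648.1 m/s.
Total Δv = Δv₁ + Δv₂ = 1802 m/s = 1.802 km/s.

Δv_total ≈ 1.802 km/s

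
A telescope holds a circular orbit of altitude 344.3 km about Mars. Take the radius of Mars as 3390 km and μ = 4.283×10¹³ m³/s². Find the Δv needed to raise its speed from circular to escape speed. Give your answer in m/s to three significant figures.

r = 3390 + 344.3 = 3734.3 km = 3.7343×10⁶ m.
Circular speed v_c = √(μ/r) = 3387 m/s.
Escape speed v_esc = √(2μ/r) = √2 × v_c = 4789 m/s.
Δv = v_esc − v_c = 1403 m/s.

Δv ≈ 1400 m/s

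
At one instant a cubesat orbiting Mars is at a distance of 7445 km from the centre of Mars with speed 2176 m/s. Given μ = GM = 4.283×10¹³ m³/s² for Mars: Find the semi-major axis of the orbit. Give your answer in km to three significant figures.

a ≈ 6330 km

r = 7.445×10⁶ m.
Vis-viva rearranged: 1/a = 2/r − v²/μ = 2.686×10⁻⁷ − 1.106×10⁻⁷ = 1.581×10⁻⁷ m⁻¹.
a = 6.326×10⁶ m = 6325.8 km.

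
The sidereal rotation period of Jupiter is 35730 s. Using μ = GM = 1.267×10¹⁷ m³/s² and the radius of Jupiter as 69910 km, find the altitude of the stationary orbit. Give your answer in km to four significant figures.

h_sync ≈ 90110 km

A synchronous orbit has period T, so by Kepler's third law a = (μT²/4π²)^(1/3).
μT²/4π² = 1.267×10¹⁷ × (3.573×10⁴)² / 39.48 = 4.097×10²⁴ m³.
a = 1.600×10⁸ m = 1.6002×10⁵ km.
Altitude h = a − R = 1.6002×10⁵ − 69910 = 90105 km.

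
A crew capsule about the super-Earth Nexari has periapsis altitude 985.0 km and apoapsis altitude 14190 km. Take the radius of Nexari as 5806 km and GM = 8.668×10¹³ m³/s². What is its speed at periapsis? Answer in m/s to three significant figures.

v ≈ 4370 m/s

r_p = 5806 + 985.0 = 6791.0 km = 6.7910×10⁶ m.
r_a = 5806 + 14190 = 19996 km = 1.9996×10⁷ m.
Semi-major axis a = (r_p + r_a)/2 = 13394 km = 1.339×10⁷ m.
Vis-viva: v² = μ(2/r − 1/a) = 8.668×10¹³ × (2.945×10⁻⁷ − 7.466×10⁻⁸) = 1.906×10⁷ m²/s².
v = 4365 m/s.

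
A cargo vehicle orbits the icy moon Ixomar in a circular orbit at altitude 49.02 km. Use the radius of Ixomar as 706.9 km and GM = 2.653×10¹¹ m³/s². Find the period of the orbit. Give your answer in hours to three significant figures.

r = 706.9 + 49.02 = 755.92 km = 7.5592×10⁵ m.
Kepler's third law: T = 2π√(r³/μ) = 2π√((7.559×10⁵)³ / 2.653×10¹¹).
r³/μ = 1.628×10⁶ s², so T = 2π × 1.276×10³ = 8.017×10³ s.
Converting: 8.017×10³ s ÷ 3600 = 2.227 hours.

T ≈ 2.23 hours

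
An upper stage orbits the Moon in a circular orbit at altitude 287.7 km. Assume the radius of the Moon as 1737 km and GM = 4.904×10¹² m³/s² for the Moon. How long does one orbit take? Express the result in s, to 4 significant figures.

r = 1737 + 287.7 = 2024.7 km = 2.0247×10⁶ m.
Kepler's third law: T = 2π√(r³/μ) = 2π√((2.025×10⁶)³ / 4.904×10¹²).
r³/μ = 1.693×10⁶ s², so T = 2π × 1.301×10³ = 8.174×10³ s.

T ≈ 8174 s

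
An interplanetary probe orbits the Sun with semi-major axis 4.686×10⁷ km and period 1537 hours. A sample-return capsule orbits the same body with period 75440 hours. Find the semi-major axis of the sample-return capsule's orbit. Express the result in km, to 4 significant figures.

a₂ ≈ 6.282×10⁸ km

Kepler's third law: a³ ∝ T², so a₂ = a₁ (T₂/T₁)^(2/3).
T₂/T₁ = 49.08, (T₂/T₁)^(2/3) = 13.41.
a₂ = 4.686×10⁷ × 13.41 = 6.282×10⁸ km.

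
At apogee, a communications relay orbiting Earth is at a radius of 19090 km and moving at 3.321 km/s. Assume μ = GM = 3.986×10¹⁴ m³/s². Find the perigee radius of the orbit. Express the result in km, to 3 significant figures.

perigee radius ≈ 6850 km

r_a = 1.909×10⁷ m.
Specific energy ε = v²/2 − μ/r = -1.537×10⁷ J/kg, so a = −μ/(2ε) = 1.297×10⁷ m.
The apsides satisfy r_p + r_a = 2a, so the perigee radius is 2a − r_a = 6.851×10⁶ m = 6851.2 km.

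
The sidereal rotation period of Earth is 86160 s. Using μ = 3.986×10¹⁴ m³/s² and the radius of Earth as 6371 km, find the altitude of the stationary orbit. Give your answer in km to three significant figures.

A synchronous orbit has period T, so by Kepler's third law a = (μT²/4π²)^(1/3).
μT²/4π² = 3.986×10¹⁴ × (8.616×10⁴)² / 39.48 = 7.495×10²² m³.
a = 4.216×10⁷ m = 42163 km.
Altitude h = a − R = 42163 − 6371 = 35792 km.

h_sync ≈ 35800 km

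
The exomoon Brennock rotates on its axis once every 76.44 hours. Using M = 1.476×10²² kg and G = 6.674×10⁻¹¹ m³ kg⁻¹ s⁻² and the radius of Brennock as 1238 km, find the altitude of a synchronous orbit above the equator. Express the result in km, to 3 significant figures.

μ = GM = 6.674×10⁻¹¹ × 1.476×10²² = 9.851×10¹¹ m³/s².
T = 76.44 hours = 2.752×10⁵ s.
A synchronous orbit has period T, so by Kepler's third law a = (μT²/4π²)^(1/3).
μT²/4π² = 9.851×10¹¹ × (2.752×10⁵)² / 39.48 = 1.890×10²¹ m³.
a = 1.236×10⁷ m = 12363 km.
Altitude h = a − R = 12363 − 1238 = 11125 km.

h_sync ≈ 11100 km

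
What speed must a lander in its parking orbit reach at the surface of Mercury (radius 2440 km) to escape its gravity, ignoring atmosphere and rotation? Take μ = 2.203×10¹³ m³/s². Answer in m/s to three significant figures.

r = R = 2.440×10⁶ m.
Escape speed v_esc = √(2μ/r) = √(2 × 2.203×10¹³ / 2.440×10⁶) = √(1.806×10⁷) = 4249 m/s.

v_esc ≈ 4250 m/s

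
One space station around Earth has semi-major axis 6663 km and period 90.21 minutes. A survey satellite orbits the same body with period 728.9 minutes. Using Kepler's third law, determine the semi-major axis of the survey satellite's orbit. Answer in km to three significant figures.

a₂ ≈ 26800 km

Kepler's third law: a³ ∝ T², so a₂ = a₁ (T₂/T₁)^(2/3).
T₂/T₁ = 8.080, (T₂/T₁)^(2/3) = 4.027.
a₂ = 6663 × 4.027 = 26830 km.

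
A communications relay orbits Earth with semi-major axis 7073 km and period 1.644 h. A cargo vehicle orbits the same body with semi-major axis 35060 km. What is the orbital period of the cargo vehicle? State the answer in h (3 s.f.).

Kepler's third law: T² ∝ a³, so T₂ = T₁ (a₂/a₁)^(3/2).
a₂/a₁ = 4.957, (a₂/a₁)^(3/2) = 11.04.
T₂ = 1.644 × 11.04 = 18.14 h.

T₂ ≈ 18.1 h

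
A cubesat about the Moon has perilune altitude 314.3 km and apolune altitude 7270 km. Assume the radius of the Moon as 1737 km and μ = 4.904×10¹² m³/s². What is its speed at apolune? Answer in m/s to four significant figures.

r_p = 1737 + 314.3 = 2051.3 km = 2.0513×10⁶ m.
r_a = 1737 + 7270 = 9007.0 km = 9.0070×10⁶ m.
Semi-major axis a = (r_p + r_a)/2 = 5529.1 km = 5.529×10⁶ m.
Vis-viva: v² = μ(2/r − 1/a) = 4.904×10¹² × (2.220×10⁻⁷ − 1.809×10⁻⁷) = 2.020×10⁵ m²/s².
v = 449.4 m/s.

v ≈ 449.4 m/s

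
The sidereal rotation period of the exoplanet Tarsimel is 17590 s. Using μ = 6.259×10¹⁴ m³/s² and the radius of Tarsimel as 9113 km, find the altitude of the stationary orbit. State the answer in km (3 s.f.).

h_sync ≈ 7880 km

A synchronous orbit has period T, so by Kepler's third law a = (μT²/4π²)^(1/3).
μT²/4π² = 6.259×10¹⁴ × (1.759×10⁴)² / 39.48 = 4.905×10²¹ m³.
a = 1.699×10⁷ m = 16991 km.
Altitude h = a − R = 16991 − 9113 = 7878.3 km.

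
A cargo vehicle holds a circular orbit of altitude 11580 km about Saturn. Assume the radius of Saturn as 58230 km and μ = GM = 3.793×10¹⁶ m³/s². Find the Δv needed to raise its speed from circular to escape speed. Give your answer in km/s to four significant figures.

Δv ≈ 9.655 km/s

r = 58230 + 11580 = 69810 km = 6.9810×10⁷ m.
Circular speed v_c = √(μ/r) = 23310 m/s.
Escape speed v_esc = √(2μ/r) = √2 × v_c = 32960 m/s.
Δv = v_esc − v_c = 9655 m/s = 9.655 km/s.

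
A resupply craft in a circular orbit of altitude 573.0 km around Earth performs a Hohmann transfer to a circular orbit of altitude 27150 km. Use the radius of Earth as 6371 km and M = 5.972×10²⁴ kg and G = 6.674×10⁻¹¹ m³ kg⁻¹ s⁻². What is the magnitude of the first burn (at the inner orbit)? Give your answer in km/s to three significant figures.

μ = GM = 6.674×10⁻¹¹ × 5.972×10²⁴ = 3.986×10¹⁴ m³/s².
r₁ = 6371 + 573.0 = 6944.0 km = 6.9440×10⁶ m.
r₂ = 6371 + 27150 = 33521 km = 3.3521×10⁷ m.
Transfer ellipse a_t = (r₁ + r₂)/2 = 2.023×10⁷ m.
At r₁: circular v_c1 = √(μ/r₁) = 7576 m/s; transfer-perigee v_p = √[μ(2/r₁ − 1/a_t)] = 9752 m/s.
Δv₁ = v_p − v_c1 = 2176 m/s.
= 2.176 km/s.

Δv ≈ 2.18 km/s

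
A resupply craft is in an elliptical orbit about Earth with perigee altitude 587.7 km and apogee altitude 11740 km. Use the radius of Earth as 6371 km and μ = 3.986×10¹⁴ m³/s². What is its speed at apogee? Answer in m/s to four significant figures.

r_p = 6371 + 587.7 = 6958.7 km = 6.9587×10⁶ m.
r_a = 6371 + 11740 = 18111 km = 1.8111×10⁷ m.
Semi-major axis a = (r_p + r_a)/2 = 12535 km = 1.253×10⁷ m.
Vis-viva: v² = μ(2/r − 1/a) = 3.986×10¹⁴ × (1.104×10⁻⁷ − 7.978×10⁻⁸) = 1.222×10⁷ m²/s².
v = 3495 m/s.

v ≈ 3495 m/s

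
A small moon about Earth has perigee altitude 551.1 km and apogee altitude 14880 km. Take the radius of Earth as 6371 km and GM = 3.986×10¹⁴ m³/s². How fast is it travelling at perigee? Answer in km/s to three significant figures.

r_p = 6371 + 551.1 = 6922.1 km = 6.9221×10⁶ m.
r_a = 6371 + 14880 = 21251 km = 2.1251×10⁷ m.
Semi-major axis a = (r_p + r_a)/2 = 14087 km = 1.409×10⁷ m.
Vis-viva: v² = μ(2/r − 1/a) = 3.986×10¹⁴ × (2.889×10⁻⁷ − 7.099×10⁻⁸) = 8.687×10⁷ m²/s².
v = 9320 m/s = 9.320 km/s.

v ≈ 9.32 km/s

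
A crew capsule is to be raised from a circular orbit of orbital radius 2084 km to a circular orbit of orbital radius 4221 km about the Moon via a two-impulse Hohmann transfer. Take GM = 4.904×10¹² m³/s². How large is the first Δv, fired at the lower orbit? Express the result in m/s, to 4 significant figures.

Δv ≈ 241.0 m/s

r₁ = 2084 km = 2.084×10⁶ m.
r₂ = 4221 km = 4.221×10⁶ m.
Transfer ellipse a_t = (r₁ + r₂)/2 = 3.152×10⁶ m.
At r₁: circular v_c1 = √(μ/r₁) = 1534 m/s; transfer-perilune v_p = √[μ(2/r₁ − 1/a_t)] = 1775 m/s.
Δv₁ = v_p − v_c1 = 241.0 m/s.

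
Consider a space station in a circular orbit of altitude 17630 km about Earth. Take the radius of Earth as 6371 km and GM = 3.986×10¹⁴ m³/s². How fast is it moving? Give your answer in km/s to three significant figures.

v ≈ 4.08 km/s

r = 6371 + 17630 = 24001 km = 2.4001×10⁷ m.
For a circular orbit v = √(μ/r) = √(3.986×10¹⁴ / 2.400×10⁷) = √(1.661×10⁷) = 4075 m/s.
That is 4.075 km/s.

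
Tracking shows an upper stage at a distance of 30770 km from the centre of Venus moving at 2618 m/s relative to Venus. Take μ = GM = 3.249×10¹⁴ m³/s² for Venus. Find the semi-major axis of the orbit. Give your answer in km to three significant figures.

a ≈ 22800 km

r = 3.077×10⁷ m.
Specific orbital energy ε = v²/2 − μ/r = (2618)²/2 − 3.249×10¹⁴/3.077×10⁷ = -7.132×10⁶ J/kg.
Since ε = −μ/(2a), a = −μ/(2ε) = 2.278×10⁷ m = 22778 km.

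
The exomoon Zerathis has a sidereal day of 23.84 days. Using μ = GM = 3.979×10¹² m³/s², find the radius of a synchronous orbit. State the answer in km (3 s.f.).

r_sync ≈ 75300 km

T = 23.84 days = 2.060×10⁶ s.
A synchronous orbit has period T, so by Kepler's third law a = (μT²/4π²)^(1/3).
μT²/4π² = 3.979×10¹² × (2.060×10⁶)² / 39.48 = 4.276×10²³ m³.
a = 7.534×10⁷ m = 75339 km.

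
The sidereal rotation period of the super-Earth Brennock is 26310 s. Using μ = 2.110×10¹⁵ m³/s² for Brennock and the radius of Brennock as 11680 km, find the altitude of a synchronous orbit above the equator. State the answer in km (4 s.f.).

A synchronous orbit has period T, so by Kepler's third law a = (μT²/4π²)^(1/3).
μT²/4π² = 2.110×10¹⁵ × (2.631×10⁴)² / 39.48 = 3.700×10²² m³.
a = 3.332×10⁷ m = 33321 km.
Altitude h = a − R = 33321 − 11680 = 21641 km.

h_sync ≈ 21640 km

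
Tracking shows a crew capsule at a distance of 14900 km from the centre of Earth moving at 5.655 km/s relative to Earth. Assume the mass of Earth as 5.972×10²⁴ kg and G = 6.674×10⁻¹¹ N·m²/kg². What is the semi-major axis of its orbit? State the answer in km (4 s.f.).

μ = GM = 6.674×10⁻¹¹ × 5.972×10²⁴ = 3.986×10¹⁴ m³/s².
r = 1.490×10⁷ m.
Specific orbital energy ε = v²/2 − μ/r = (5655)²/2 − 3.986×10¹⁴/1.490×10⁷ = -1.076×10⁷ J/kg.
Since ε = −μ/(2a), a = −μ/(2ε) = 1.852×10⁷ m = 18521 km.

a ≈ 18520 km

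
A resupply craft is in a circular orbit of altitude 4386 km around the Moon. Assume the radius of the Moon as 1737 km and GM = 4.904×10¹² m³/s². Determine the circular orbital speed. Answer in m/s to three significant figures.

r = 1737 + 4386 = 6123.0 km = 6.1230×10⁶ m.
For a circular orbit v = √(μ/r) = √(4.904×10¹² / 6.123×10⁶) = √(8.009×10⁵) = 894.9 m/s.

v ≈ 895 m/s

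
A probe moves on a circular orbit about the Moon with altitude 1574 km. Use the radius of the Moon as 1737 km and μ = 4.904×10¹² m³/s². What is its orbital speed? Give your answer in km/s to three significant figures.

r = 1737 + 1574 = 3311.0 km = 3.3110×10⁶ m.
For a circular orbit v = √(μ/r) = √(4.904×10¹² / 3.311×10⁶) = √(1.481×10⁶) = 1217 m/s.
That is 1.217 km/s.

v ≈ 1.22 km/s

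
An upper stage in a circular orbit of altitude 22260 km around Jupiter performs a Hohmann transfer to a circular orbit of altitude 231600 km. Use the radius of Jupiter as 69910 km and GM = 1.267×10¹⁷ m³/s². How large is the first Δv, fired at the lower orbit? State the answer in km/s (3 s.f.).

r₁ = 69910 + 22260 = 92170 km = 9.2170×10⁷ m.
r₂ = 69910 + 231600 = 301510 km = 3.0151×10⁸ m.
Transfer ellipse a_t = (r₁ + r₂)/2 = 1.968×10⁸ m.
At r₁: circular v_c1 = √(μ/r₁) = 37080 m/s; transfer-perijove v_p = √[μ(2/r₁ − 1/a_t)] = 45890 m/s.
Δv₁ = v_p − v_c1 = 8811 m/s.
= 8.811 km/s.

Δv ≈ 8.81 km/s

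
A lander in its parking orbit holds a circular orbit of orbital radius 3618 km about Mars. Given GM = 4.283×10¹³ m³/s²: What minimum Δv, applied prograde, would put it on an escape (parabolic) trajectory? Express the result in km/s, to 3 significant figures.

r = 3618 km = 3.618×10⁶ m.
Circular speed v_c = √(μ/r) = 3441 m/s.
Escape speed v_esc = √(2μ/r) = √2 × v_c = 4866 m/s.
Δv = v_esc − v_c = 1425 m/s = 1.425 km/s.

Δv ≈ 1.43 km/s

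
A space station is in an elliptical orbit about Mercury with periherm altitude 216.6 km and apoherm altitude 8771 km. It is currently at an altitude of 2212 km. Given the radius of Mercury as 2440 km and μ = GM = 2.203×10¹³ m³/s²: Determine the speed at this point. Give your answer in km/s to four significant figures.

v ≈ 2.509 km/s

r_p = 2440 + 216.6 = 2656.6 km = 2.6566×10⁶ m.
r_a = 2440 + 8771 = 11211 km = 1.1211×10⁷ m.
r = 2440 + 2212 = 4652.0 km = 4.652×10⁶ m.
Semi-major axis a = (r_p + r_a)/2 = 6933.8 km = 6.934×10⁶ m.
Vis-viva: v² = μ(2/r − 1/a) = 2.203×10¹³ × (4.299×10⁻⁷ − 1.442×10⁻⁷) = 6.294×10⁶ m²/s².
v = 2509 m/s = 2.509 km/s.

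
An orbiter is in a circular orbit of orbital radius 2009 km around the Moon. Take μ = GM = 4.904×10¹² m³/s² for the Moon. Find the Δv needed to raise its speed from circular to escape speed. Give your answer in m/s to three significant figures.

r = 2009 km = 2.009×10⁶ m.
Circular speed v_c = √(μ/r) = 1562 m/s.
Escape speed v_esc = √(2μ/r) = √2 × v_c = 2210 m/s.
Δv = v_esc − v_c = 647.2 m/s.

Δv ≈ 647 m/s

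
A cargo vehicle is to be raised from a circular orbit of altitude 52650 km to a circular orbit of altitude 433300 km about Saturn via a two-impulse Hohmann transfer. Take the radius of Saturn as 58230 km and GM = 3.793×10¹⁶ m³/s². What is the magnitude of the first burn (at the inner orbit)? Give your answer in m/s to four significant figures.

Δv ≈ 5132 m/s

r₁ = 58230 + 52650 = 110880 km = 1.1088×10⁸ m.
r₂ = 58230 + 433300 = 491530 km = 4.9153×10⁸ m.
Transfer ellipse a_t = (r₁ + r₂)/2 = 3.012×10⁸ m.
At r₁: circular v_c1 = √(μ/r₁) = 18500 m/s; transfer-perikrone v_p = √[μ(2/r₁ − 1/a_t)] = 23630 m/s.
Δv₁ = v_p − v_c1 = 5132 m/s.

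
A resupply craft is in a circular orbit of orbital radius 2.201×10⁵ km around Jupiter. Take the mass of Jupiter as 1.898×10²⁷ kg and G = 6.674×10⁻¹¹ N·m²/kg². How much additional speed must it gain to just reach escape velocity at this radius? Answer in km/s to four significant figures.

Δv ≈ 9.937 km/s

μ = GM = 6.674×10⁻¹¹ × 1.898×10²⁷ = 1.267×10¹⁷ m³/s².
r = 2.201×10⁵ km = 2.201×10⁸ m.
Circular speed v_c = √(μ/r) = 23990 m/s.
Escape speed v_esc = √(2μ/r) = √2 × v_c = 33930 m/s.
Δv = v_esc − v_c = 9937 m/s = 9.937 km/s.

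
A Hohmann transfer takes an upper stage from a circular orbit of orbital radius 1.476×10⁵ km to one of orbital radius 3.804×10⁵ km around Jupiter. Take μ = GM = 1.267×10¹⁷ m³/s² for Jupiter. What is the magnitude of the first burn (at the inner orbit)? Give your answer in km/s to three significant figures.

Δv ≈ 5.87 km/s

r₁ = 1.476×10⁵ km = 1.476×10⁸ m.
r₂ = 3.804×10⁵ km = 3.804×10⁸ m.
Transfer ellipse a_t = (r₁ + r₂)/2 = 2.640×10⁸ m.
At r₁: circular v_c1 = √(μ/r₁) = 29300 m/s; transfer-perijove v_p = √[μ(2/r₁ − 1/a_t)] = 35170 m/s.
Δv₁ = v_p − v_c1 = 5871 m/s.
= 5.871 km/s.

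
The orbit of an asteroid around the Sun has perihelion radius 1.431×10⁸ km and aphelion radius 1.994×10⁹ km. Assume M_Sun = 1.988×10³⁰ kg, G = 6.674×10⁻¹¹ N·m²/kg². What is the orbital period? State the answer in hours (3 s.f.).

μ = GM = 6.674×10⁻¹¹ × 1.988×10³⁰ = 1.327×10²⁰ m³/s².
Semi-major axis a = (r_p + r_a)/2 = (1.4310×10⁸ + 1.9940×10⁹)/2 = 1.0686×10⁹ km = 1.069×10¹² m.
By Kepler's third law T = 2π√(a³/μ) = 2π × 9.589×10⁷ = 6.025×10⁸ s.
= 1.674×10⁵ hours.

T ≈ 167000 hours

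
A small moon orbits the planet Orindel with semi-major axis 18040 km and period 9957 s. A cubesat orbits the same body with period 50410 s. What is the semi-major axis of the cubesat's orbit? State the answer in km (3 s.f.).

a₂ ≈ 53200 km

Kepler's third law: a³ ∝ T², so a₂ = a₁ (T₂/T₁)^(2/3).
T₂/T₁ = 5.063, (T₂/T₁)^(2/3) = 2.948.
a₂ = 18040 × 2.948 = 53190 km.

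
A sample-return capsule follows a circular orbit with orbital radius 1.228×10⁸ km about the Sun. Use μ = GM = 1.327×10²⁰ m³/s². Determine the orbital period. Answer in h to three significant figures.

T ≈ 6520 h

r = 1.228×10⁸ km = 1.228×10¹¹ m.
Kepler's third law: T = 2π√(r³/μ) = 2π√((1.228×10¹¹)³ / 1.327×10²⁰).
r³/μ = 1.395×10¹³ s², so T = 2π × 3.736×10⁶ = 2.347×10⁷ s.
Converting: 2.347×10⁷ s ÷ 3600 = 6520 h.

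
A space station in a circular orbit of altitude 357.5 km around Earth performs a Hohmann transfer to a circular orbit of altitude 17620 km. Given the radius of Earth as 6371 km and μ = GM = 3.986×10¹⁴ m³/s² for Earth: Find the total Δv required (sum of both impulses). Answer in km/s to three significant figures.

Δv_total ≈ 3.30 km/s

r₁ = 6371 + 357.5 = 6728.5 km = 6.7285×10⁶ m.
r₂ = 6371 + 17620 = 23991 km = 2.3991×10⁷ m.
Transfer ellipse a_t = (r₁ + r₂)/2 = 1.536×10⁷ m.
At r₁: circular v_c1 = √(μ/r₁) = 7697 m/s; transfer-perigee v_p = √[μ(2/r₁ − 1/a_t)] = 9619 m/s.
Δv₁ = v_p − v_c1 = 1922 m/s.
At r₂: circular v_c2 = √(μ/r₂) = 4076 m/s; transfer-apogee v_a = √[μ(2/r₂ − 1/a_t)] = 2698 m/s.
Δv₂ = v_c2 − v_a = 1378 m/s.
Total Δv = Δv₁ + Δv₂ = 3301 m/s = 3.301 km/s.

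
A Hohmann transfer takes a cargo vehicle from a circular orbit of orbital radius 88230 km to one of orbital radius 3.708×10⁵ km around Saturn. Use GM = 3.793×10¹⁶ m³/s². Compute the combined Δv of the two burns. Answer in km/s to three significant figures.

Δv_total ≈ 9.46 km/s

r₁ = 88230 km = 8.823×10⁷ m.
r₂ = 3.708×10⁵ km = 3.708×10⁸ m.
Transfer ellipse a_t = (r₁ + r₂)/2 = 2.295×10⁸ m.
At r₁: circular v_c1 = √(μ/r₁) = 20730 m/s; transfer-perikrone v_p = √[μ(2/r₁ − 1/a_t)] = 26350 m/s.
Δv₁ = v_p − v_c1 = 5620 m/s.
At r₂: circular v_c2 = √(μ/r₂) = 10110 m/s; transfer-apokrone v_a = √[μ(2/r₂ − 1/a_t)] = 6271 m/s.
Δv₂ = v_c2 − v_a = 3843 m/s.
Total Δv = Δv₁ + Δv₂ = 9463 m/s = 9.463 km/s.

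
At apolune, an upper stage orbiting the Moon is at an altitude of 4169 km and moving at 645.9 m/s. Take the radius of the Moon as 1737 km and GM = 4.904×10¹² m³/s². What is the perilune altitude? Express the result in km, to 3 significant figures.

r_a = 1737 + 4169 = 5906.0 km = 5.906×10⁶ m.
Specific energy ε = v²/2 − μ/r = -6.217×10⁵ J/kg, so a = −μ/(2ε) = 3.944×10⁶ m.
The apsides satisfy r_p + r_a = 2a, so the perilune radius is 2a − r_a = 1.981×10⁶ m = 1981.4 km.
Perilune altitude = 1981.4 − 1737 = 244.43 km.

perilune altitude ≈ 244 km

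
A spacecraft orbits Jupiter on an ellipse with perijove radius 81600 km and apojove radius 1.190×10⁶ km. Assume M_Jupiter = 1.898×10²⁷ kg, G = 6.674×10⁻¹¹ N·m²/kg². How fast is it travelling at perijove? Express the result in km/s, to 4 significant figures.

v ≈ 53.90 km/s

μ = GM = 6.674×10⁻¹¹ × 1.898×10²⁷ = 1.267×10¹⁷ m³/s².
Semi-major axis a = (r_p + r_a)/2 = 6.3580×10⁵ km = 6.358×10⁸ m.
Vis-viva: v² = μ(2/r − 1/a) = 1.267×10¹⁷ × (2.451×10⁻⁸ − 1.573×10⁻⁹) = 2.905×10⁹ m²/s².
v = 53900 m/s = 53.90 km/s.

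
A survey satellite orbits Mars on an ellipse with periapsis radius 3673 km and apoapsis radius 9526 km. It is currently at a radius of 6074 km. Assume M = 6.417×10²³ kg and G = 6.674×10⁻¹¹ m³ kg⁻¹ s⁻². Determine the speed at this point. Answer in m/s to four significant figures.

μ = GM = 6.674×10⁻¹¹ × 6.417×10²³ = 4.283×10¹³ m³/s².
Semi-major axis a = (r_p + r_a)/2 = 6599.5 km = 6.600×10⁶ m.
Vis-viva: v² = μ(2/r − 1/a) = 4.283×10¹³ × (3.293×10⁻⁷ − 1.515×10⁻⁷) = 7.612×10⁶ m²/s².
v = 2759 m/s.

v ≈ 2759 m/s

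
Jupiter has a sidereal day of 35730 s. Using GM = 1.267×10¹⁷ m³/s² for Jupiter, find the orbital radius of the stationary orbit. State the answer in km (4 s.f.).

A synchronous orbit has period T, so by Kepler's third law a = (μT²/4π²)^(1/3).
μT²/4π² = 1.267×10¹⁷ × (3.573×10⁴)² / 39.48 = 4.097×10²⁴ m³.
a = 1.600×10⁸ m = 1.6002×10⁵ km.

r_sync ≈ 1.600×10⁵ km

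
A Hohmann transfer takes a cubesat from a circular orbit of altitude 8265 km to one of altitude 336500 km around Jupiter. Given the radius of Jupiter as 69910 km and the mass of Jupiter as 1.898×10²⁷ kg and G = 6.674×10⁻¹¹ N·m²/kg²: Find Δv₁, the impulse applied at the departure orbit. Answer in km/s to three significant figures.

μ = GM = 6.674×10⁻¹¹ × 1.898×10²⁷ = 1.267×10¹⁷ m³/s².
r₁ = 69910 + 8265 = 78175 km = 7.8175×10⁷ m.
r₂ = 69910 + 336500 = 406410 km = 4.0641×10⁸ m.
Transfer ellipse a_t = (r₁ + r₂)/2 = 2.423×10⁸ m.
At r₁: circular v_c1 = √(μ/r₁) = 40250 m/s; transfer-perijove v_p = √[μ(2/r₁ − 1/a_t)] = 52130 m/s.
Δv₁ = v_p − v_c1 = 11880 m/s.
= 11.88 km/s.

Δv ≈ 11.9 km/s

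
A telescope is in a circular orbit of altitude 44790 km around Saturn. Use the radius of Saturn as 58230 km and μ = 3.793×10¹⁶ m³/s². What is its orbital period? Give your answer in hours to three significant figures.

T ≈ 9.37 hours

r = 58230 + 44790 = 103020 km = 1.0302×10⁸ m.
Kepler's third law: T = 2π√(r³/μ) = 2π√((1.030×10⁸)³ / 3.793×10¹⁶).
r³/μ = 2.883×10⁷ s², so T = 2π × 5.369×10³ = 3.373×10⁴ s.
Converting: 3.373×10⁴ s ÷ 3600 = 9.371 hours.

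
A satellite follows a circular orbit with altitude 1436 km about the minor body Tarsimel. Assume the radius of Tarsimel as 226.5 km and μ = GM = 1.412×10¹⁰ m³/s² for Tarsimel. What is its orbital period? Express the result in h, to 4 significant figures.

T ≈ 31.48 h

r = 226.5 + 1436 = 1662.5 km = 1.6625×10⁶ m.
Kepler's third law: T = 2π√(r³/μ) = 2π√((1.662×10⁶)³ / 1.412×10¹⁰).
r³/μ = 3.254×10⁸ s², so T = 2π × 1.804×10⁴ = 1.133×10⁵ s.
Converting: 1.133×10⁵ s ÷ 3600 = 31.48 h.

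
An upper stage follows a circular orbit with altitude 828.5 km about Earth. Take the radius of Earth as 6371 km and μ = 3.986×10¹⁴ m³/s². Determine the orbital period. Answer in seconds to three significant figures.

T ≈ 6080 seconds

r = 6371 + 828.5 = 7199.5 km = 7.1995×10⁶ m.
Kepler's third law: T = 2π√(r³/μ) = 2π√((7.200×10⁶)³ / 3.986×10¹⁴).
r³/μ = 9.362×10⁵ s², so T = 2π × 9.676×10² = 6.079×10³ s.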